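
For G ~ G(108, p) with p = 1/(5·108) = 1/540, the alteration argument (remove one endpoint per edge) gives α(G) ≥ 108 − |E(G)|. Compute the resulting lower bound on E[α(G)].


E[|E(G)|] = C(108, 2)·p = 5778 · (1/540) = 107/10.
E[α(G)] ≥ n − E[|E(G)|] = 108 − 107/10 = 973/10.
Numerically: ≈ 97.300000.
(This is only a lower bound; the true E[α(G)] may be larger.)

E[α(G)] ≥ 973/10 ≈ 97.300000.


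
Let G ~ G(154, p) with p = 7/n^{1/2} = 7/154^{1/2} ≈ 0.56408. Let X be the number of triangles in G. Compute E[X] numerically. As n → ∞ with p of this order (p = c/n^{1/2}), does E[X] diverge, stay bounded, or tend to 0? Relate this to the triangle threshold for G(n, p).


Number of potential triangles: C(154, 3) = 596904.
Each occurs with probability p³ ≈ (0.56408)³ ≈ 1.7947875e-01.
By linearity: E[X] = C(154, 3)·p³ ≈ 596904 · 1.7947875e-01 ≈ 107131.58443.
Since α = 1/2 < 1, p = c/n^{1/2} ≫ 1/n is above the triangle threshold p ~ 1/n. Asymptotically E[X] ~ (c³/6)·n^{3(1−α)} = (7³/6)·n^{1.5} → ∞; triangles are abundant w.h.p.

E[X] ≈ 107131.58443; in regime p = Θ(1/n^{1/2}) E[X] diverges (above the triangle threshold p ~ 1/n).


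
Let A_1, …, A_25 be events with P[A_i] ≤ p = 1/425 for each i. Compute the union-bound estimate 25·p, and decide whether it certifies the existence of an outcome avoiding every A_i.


Union bound: P[∪_{i=1}^{25} A_i] ≤ Σ_i P[A_i] ≤ 25·p = 25·(1/425) = 1/17.
Numerically: 1/17 ≈ 0.058824.
Is 1/17 < 1? YES.
Since P[∪ A_i] ≤ 1/17 < 1, the complement has P[∩ A_i^c] ≥ 1 − 1/17 = 16/17 > 0, so some outcome avoids every A_i.

25·p = 1/17 ≈ 0.058824; existence CERTIFIED by the union bound.


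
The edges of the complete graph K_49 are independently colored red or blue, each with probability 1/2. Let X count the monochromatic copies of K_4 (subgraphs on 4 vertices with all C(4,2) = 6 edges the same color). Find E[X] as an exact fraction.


Let X = Σ_S X_S over the C(49, 4) = 211876 subsets S of size 4, where X_S = 1 if the K_4 on S is monochromatic.
For a fixed S, the K_4 on S has C(4, 2) = 6 edges. P[all 6 edges red] = (1/2)^6, and likewise for blue, so P[monochromatic] = 2·(1/2)^6 = 2^{1 − 6} = 1/32.
By linearity: E[X] = C(49, 4) · 2^{1 − 6} = 211876 · 1/32 = 52969/8.
Numerically: E[X] ≈ 6621.125000.

E[X] = C(49,4)·2^(1−C(4,2)) = 52969/8 ≈ 6621.125000.


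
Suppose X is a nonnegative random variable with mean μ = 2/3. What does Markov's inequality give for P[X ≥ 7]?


μ = E[X] = 2/3, a = 7.
Markov: P[X ≥ 7] ≤ μ/a = (2/3)/7 = 2/21.
Numerically: ≈ 0.095.
(Since a = 7 > μ = 0.667, the bound 2/21 is < 1 and informative.)

P[X ≥ 7] ≤ 2/21 ≈ 0.095.


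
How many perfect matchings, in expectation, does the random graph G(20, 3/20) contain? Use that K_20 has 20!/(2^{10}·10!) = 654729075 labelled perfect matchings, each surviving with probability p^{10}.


K_20 has 20!/(2^{10}·10!) = 654729075 labelled perfect matchings.
For each such perfect matching H, let X_H = 1 if all 10 edges of H are present in G. Then P[X_H = 1] = p^{10} = (3/20)^{10} = 59049/10240000000000.
Summing the indicators: E[X] = Σ_H E[X_H] = 654729075 · p^{10} = 654729075 · 59049/10240000000000 = 1546443885987/409600000000.
Numerically: E[X] ≈ 3.7755.

E[X] = 654729075 · (3/20)^{10} = 1546443885987/409600000000 ≈ 3.7755.


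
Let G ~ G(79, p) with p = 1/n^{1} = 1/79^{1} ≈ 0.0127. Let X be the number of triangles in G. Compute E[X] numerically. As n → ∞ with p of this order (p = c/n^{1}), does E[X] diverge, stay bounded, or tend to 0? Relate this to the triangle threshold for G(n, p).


Number of potential triangles: C(79, 3) = 79079.
Each occurs with probability p³ ≈ (0.0127)³ ≈ 2.02824e-06.
By linearity: E[X] = C(79, 3)·p³ ≈ 79079 · 2.02824e-06 ≈ 0.160.
Here α = 1, so p = 1/n is exactly at the triangle threshold p ~ 1/n. Asymptotically E[X] → c³/6 = 1³/6 = 1/6 ≈ 0.167, a bounded constant. In this regime the triangle count is asymptotically Poisson(c³/6).

E[X] ≈ 0.160; in regime p = Θ(1/n^{1}) E[X] stays bounded (at the triangle threshold p ~ 1/n).


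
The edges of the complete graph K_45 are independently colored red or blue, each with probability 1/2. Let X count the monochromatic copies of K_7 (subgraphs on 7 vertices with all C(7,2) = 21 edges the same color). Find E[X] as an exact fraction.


Let X = Σ_S X_S over the C(45, 7) = 45379620 subsets S of size 7, where X_S = 1 if the K_7 on S is monochromatic.
For a fixed S, the K_7 on S has C(7, 2) = 21 edges. P[all 21 edges red] = (1/2)^21, and likewise for blue, so P[monochromatic] = 2·(1/2)^21 = 2^{1 − 21} = 1/1048576.
By linearity of expectation: E[X] = C(45, 7) · 2^{1 − 21} = 45379620 · 1/1048576 = 11344905/262144.
Numerically: E[X] ≈ 43.2774.

E[X] = C(45,7)·2^(1−C(7,2)) = 11344905/262144 ≈ 43.2774.


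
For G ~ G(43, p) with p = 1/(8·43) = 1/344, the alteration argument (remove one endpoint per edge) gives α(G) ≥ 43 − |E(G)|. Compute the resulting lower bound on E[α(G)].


E[|E(G)|] = C(43, 2)·p = 903 · (1/344) = 21/8.
E[α(G)] ≥ n − E[|E(G)|] = 43 − 21/8 = 323/8.
Numerically: ≈ 40.3750.
(This is only a lower bound; the true E[α(G)] may be larger.)

E[α(G)] ≥ 323/8 ≈ 40.3750.


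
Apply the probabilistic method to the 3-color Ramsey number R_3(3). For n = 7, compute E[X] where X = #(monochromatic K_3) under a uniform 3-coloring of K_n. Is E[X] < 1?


E[X] = C(7, 3) · 3^{1 − 3} = 35 · 3^{−2} = 35/9.
As a reduced fraction: E[X] = 35/9 ≈ 3.8888889.
Is E[X] < 1? NO.
Since E[X] ≥ 1, the first-moment bound is inconclusive at n = 7; it does NOT by itself certify R_3(3) > 7.

E[X] = 35/9 ≈ 3.8888889; E[X] ≥ 1; first-moment method inconclusive here.


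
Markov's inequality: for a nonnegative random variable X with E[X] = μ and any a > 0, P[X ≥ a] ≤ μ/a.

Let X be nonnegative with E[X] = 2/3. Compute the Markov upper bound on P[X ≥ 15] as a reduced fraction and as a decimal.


μ = E[X] = 2/3, a = 15.
Markov: P[X ≥ 15] ≤ μ/a = (2/3)/15 = 2/45.
Numerically: ≈ 0.0444.
(Since a = 15 > μ = 0.6667, the bound 2/45 is < 1 and informative.)

P[X ≥ 15] ≤ 2/45 ≈ 0.0444.


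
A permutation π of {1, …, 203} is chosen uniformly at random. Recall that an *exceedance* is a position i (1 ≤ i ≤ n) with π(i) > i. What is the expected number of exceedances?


Write X = Σ_{i=1}^{203} X_i, where X_i = 1_{π(i) > i}.
For each fixed i, π(i) is uniform over {1, …, 203} (marginal of a uniform permutation), so P[π(i) > i] = (n − i)/n. Summing: Σ_{i=1}^{203} (n − i)/n = (0 + 1 + … + 202)/203 = 203(203 − 1)/(2·203) = (203 − 1)/2.
Hence E[X] = Σ_{i=1}^{203} (203 − i)/203 = 101 ≈ 101.0000.

E[X] = 101 = 101.0000.


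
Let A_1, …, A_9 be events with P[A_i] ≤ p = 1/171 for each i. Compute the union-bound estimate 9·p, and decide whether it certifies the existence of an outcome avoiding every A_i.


Union bound: P[∪_{i=1}^{9} A_i] ≤ Σ_i P[A_i] ≤ 9·p = 9·(1/171) = 1/19.
Numerically: 1/19 ≈ 0.05263.
Is 1/19 < 1? YES.
Since P[∪ A_i] ≤ 1/19 < 1, the complement has P[∩ A_i^c] ≥ 1 − 1/19 = 18/19 > 0, so some outcome avoids every A_i.

9·p = 1/19 ≈ 0.05263; existence CERTIFIED by the union bound.


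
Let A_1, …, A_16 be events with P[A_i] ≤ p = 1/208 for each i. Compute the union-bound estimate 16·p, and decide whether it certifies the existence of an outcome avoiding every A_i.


Union bound: P[∪_{i=1}^{16} A_i] ≤ Σ_i P[A_i] ≤ 16·p = 16·(1/208) = 1/13.
Numerically: 1/13 ≈ 0.076923.
Is 1/13 < 1? YES.
Since P[∪ A_i] ≤ 1/13 < 1, the complement has P[∩ A_i^c] ≥ 1 − 1/13 = 12/13 > 0, so some outcome avoids every A_i.

16·p = 1/13 ≈ 0.076923; existence CERTIFIED by the union bound.


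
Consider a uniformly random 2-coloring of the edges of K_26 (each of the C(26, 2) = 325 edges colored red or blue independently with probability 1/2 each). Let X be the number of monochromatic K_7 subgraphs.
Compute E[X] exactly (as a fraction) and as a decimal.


Let X = Σ_S X_S over the C(26, 7) = 657800 subsets S of size 7, where X_S = 1 if the K_7 on S is monochromatic.
For a fixed S, the K_7 on S has C(7, 2) = 21 edges. P[all 21 edges red] = (1/2)^21, and likewise for blue, so P[monochromatic] = 2·(1/2)^21 = 2^{1 − 21} = 1/1048576.
By linearity of expectation: E[X] = C(26, 7) · 2^{1 − 21} = 657800 · 1/1048576 = 82225/131072.
Numerically: E[X] ≈ 0.6273.

E[X] = C(26,7)·2^(1−C(7,2)) = 82225/131072 ≈ 0.6273.


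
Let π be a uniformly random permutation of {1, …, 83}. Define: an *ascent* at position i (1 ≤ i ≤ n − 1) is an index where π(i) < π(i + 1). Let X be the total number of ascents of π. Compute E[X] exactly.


Write X = Σ X_I over i = 1, …, 82, with X_I the indicator of one ascent.
There are 82 indicators.
For each fixed i, the pair (π(i), π(i+1)) is a uniformly random ordered pair of distinct values from {1, …, 83}; by symmetry P[π(i) < π(i+1)] = 1/2.
By linearity: E[X] = 82 · (1/2) = (83 − 1) · (1/2) = 41 ≈ 41.000.

E[X] = 41 = 41.000.


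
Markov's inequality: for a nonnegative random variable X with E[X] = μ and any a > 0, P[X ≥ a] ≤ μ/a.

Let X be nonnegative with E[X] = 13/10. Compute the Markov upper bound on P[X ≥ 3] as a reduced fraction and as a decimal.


μ = E[X] = 13/10, a = 3.
Markov: P[X ≥ 3] ≤ μ/a = (13/10)/3 = 13/30.
Numerically: ≈ 0.433333.
(Since a = 3 > μ = 1.300000, the bound 13/30 is < 1 and informative.)

P[X ≥ 3] ≤ 13/30 ≈ 0.433333.


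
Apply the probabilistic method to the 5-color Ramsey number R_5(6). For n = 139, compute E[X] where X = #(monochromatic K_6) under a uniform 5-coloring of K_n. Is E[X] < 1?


E[X] = C(139, 6) · 5^{1 − 15} = 8979650478 · 5^{−14} = 8979650478/6103515625.
As a reduced fraction: E[X] = 8979650478/6103515625 ≈ 1.4712.
Is E[X] < 1? NO.
Since E[X] ≥ 1, the first-moment bound is inconclusive at n = 139; it does NOT by itself certify R_5(6) > 139.

E[X] = 8979650478/6103515625 ≈ 1.4712; E[X] ≥ 1; first-moment method inconclusive here.


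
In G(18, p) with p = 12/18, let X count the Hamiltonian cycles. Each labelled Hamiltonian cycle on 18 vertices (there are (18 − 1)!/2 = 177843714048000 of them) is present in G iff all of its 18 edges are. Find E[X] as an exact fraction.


K_18 has (18 − 1)!/2 = 177843714048000 labelled Hamiltonian cycles.
For each such Hamiltonian cycle H, let X_H = 1 if all 18 edges of H are present in G. Then P[X_H = 1] = p^{18} = (2/3)^{18} = 262144/387420489.
By linearity: E[X] = Σ_H E[X_H] = 177843714048000 · p^{18} = 177843714048000 · 262144/387420489 = 63951526166528000/531441.
Numerically: E[X] ≈ 1.2034e+11.

E[X] = 177843714048000 · (2/3)^{18} = 63951526166528000/531441 ≈ 1.2034e+11.


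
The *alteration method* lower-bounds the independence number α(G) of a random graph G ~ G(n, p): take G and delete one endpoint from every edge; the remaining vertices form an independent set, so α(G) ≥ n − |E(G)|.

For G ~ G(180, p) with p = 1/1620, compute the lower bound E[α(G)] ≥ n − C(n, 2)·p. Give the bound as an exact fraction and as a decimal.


E[|E(G)|] = C(180, 2)·p = 16110 · (1/1620) = 179/18.
E[α(G)] ≥ n − E[|E(G)|] = 180 − 179/18 = 3061/18.
Numerically: ≈ 170.055556.
(This is only a lower bound; the true E[α(G)] may be larger.)

E[α(G)] ≥ 3061/18 ≈ 170.055556.


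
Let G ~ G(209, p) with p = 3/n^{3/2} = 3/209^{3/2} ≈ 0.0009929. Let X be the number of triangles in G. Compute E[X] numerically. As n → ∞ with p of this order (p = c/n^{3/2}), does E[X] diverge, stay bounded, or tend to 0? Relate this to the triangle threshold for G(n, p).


Number of potential triangles: C(209, 3) = 1499784.
Each occurs with probability p³ ≈ (0.0009929)³ ≈ 9.788260e-10.
By linearity: E[X] = C(209, 3)·p³ ≈ 1499784 · 9.788260e-10 ≈ 0.0015.
Since α = 3/2 > 1, p = c/n^{3/2} = o(1/n) is below the triangle threshold p ~ 1/n. Asymptotically E[X] ~ (c³/6)·n^{3(1−α)} = (3³/6)·n^{-1.5} → 0, so by Markov's inequality G has no triangles w.h.p.

E[X] ≈ 0.0015; in regime p = Θ(1/n^{3/2}) E[X] tends to 0 (below the triangle threshold p ~ 1/n).


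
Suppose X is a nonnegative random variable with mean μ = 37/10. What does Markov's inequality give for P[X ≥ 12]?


μ = E[X] = 37/10, a = 12.
Markov: P[X ≥ 12] ≤ μ/a = (37/10)/12 = 37/120.
Numerically: ≈ 0.308333.
(Since a = 12 > μ = 3.700000, the bound 37/120 is < 1 and informative.)

P[X ≥ 12] ≤ 37/120 ≈ 0.308333.


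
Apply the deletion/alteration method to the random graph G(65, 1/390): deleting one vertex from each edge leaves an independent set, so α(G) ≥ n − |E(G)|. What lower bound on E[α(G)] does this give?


E[|E(G)|] = C(65, 2)·p = 2080 · (1/390) = 16/3.
E[α(G)] ≥ n − E[|E(G)|] = 65 − 16/3 = 179/3.
Numerically: ≈ 59.6667.
(This is only a lower bound; the true E[α(G)] may be larger.)

E[α(G)] ≥ 179/3 ≈ 59.6667.


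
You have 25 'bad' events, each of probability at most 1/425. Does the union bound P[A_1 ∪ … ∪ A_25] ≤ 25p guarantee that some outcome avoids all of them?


Union bound: P[∪_{i=1}^{25} A_i] ≤ Σ_i P[A_i] ≤ 25·p = 25·(1/425) = 1/17.
Numerically: 1/17 ≈ 0.059.
Is 1/17 < 1? YES.
Since P[∪ A_i] ≤ 1/17 < 1, the complement has P[∩ A_i^c] ≥ 1 − 1/17 = 16/17 > 0, so some outcome avoids every A_i.

25·p = 1/17 ≈ 0.059; existence CERTIFIED by the union bound.


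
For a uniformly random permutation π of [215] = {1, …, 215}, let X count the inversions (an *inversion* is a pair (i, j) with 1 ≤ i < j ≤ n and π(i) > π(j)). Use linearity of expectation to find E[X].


Write X = Σ X_I over the C(215, 2) = 23005 pairs i < j, with X_I the indicator of one inversion.
There are 23005 indicators.
For each fixed pair i < j, the values π(i) and π(j) are two distinct elements of {1, …, 215} in uniformly random order; by symmetry P[π(i) > π(j)] = 1/2.
By linearity: E[X] = 23005 · (1/2) = C(215, 2) · (1/2) = 23005/2 = 23005/2 ≈ 11502.500000.

E[X] = 23005/2 = 11502.500000.


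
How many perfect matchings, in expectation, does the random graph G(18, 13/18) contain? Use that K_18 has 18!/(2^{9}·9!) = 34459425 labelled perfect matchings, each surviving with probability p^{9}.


K_18 has 18!/(2^{9}·9!) = 34459425 labelled perfect matchings.
For each such perfect matching H, let X_H = 1 if all 9 edges of H are present in G. Then P[X_H = 1] = p^{9} = (13/18)^{9} = 10604499373/198359290368.
Summing the indicators: E[X] = Σ_H E[X_H] = 34459425 · p^{9} = 34459425 · 10604499373/198359290368 = 4511419145758525/2448880128.
Numerically: E[X] ≈ 1.8422e+06.

E[X] = 34459425 · (13/18)^{9} = 4511419145758525/2448880128 ≈ 1.8422e+06.


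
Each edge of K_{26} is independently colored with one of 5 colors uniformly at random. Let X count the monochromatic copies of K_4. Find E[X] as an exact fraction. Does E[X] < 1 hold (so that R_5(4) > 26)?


E[X] = C(26, 4) · 5^{1 − 6} = 14950 · 5^{−5} = 14950/3125.
As a reduced fraction: E[X] = 598/125 ≈ 4.784.
Is E[X] < 1? NO.
Since E[X] ≥ 1, the first-moment bound is inconclusive at n = 26; it does NOT by itself certify R_5(4) > 26.

E[X] = 598/125 ≈ 4.784; E[X] ≥ 1; first-moment method inconclusive here.


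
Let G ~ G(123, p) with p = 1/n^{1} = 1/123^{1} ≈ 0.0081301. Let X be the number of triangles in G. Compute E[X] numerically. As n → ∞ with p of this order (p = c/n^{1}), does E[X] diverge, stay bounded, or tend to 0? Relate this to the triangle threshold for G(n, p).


Number of potential triangles: C(123, 3) = 302621.
Each occurs with probability p³ ≈ (0.0081301)³ ≈ 5.3738392e-07.
By linearity: E[X] = C(123, 3)·p³ ≈ 302621 · 5.3738392e-07 ≈ 0.16262.
Here α = 1, so p = 1/n is exactly at the triangle threshold p ~ 1/n. Asymptotically E[X] → c³/6 = 1³/6 = 1/6 ≈ 0.16667, a bounded constant. In this regime the triangle count is asymptotically Poisson(c³/6).

E[X] ≈ 0.16262; in regime p = Θ(1/n^{1}) E[X] stays bounded (at the triangle threshold p ~ 1/n).


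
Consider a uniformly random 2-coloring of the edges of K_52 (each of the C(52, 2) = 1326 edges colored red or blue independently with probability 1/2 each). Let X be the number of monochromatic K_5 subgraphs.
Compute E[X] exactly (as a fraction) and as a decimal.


Let X = Σ_S X_S over the C(52, 5) = 2598960 subsets S of size 5, where X_S = 1 if the K_5 on S is monochromatic.
For a fixed S, the K_5 on S has C(5, 2) = 10 edges. P[all 10 edges red] = (1/2)^10, and likewise for blue, so P[monochromatic] = 2·(1/2)^10 = 2^{1 − 10} = 1/512.
By linearity: E[X] = C(52, 5) · 2^{1 − 10} = 2598960 · 1/512 = 162435/32.
Numerically: E[X] ≈ 5076.0938.

E[X] = C(52,5)·2^(1−C(5,2)) = 162435/32 ≈ 5076.0938.


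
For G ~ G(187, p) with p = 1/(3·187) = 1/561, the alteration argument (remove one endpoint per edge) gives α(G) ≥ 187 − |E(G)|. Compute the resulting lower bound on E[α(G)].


E[|E(G)|] = C(187, 2)·p = 17391 · (1/561) = 31.
E[α(G)] ≥ n − E[|E(G)|] = 187 − 31 = 156.
Numerically: ≈ 156.00000.
(This is only a lower bound; the true E[α(G)] may be larger.)

E[α(G)] ≥ 156 ≈ 156.00000.


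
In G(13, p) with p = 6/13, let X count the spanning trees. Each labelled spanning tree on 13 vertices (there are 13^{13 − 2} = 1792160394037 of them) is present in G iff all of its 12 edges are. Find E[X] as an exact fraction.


K_13 has 13^{13 − 2} = 1792160394037 labelled spanning trees.
For each such spanning tree H, let X_H = 1 if all 12 edges of H are present in G. Then P[X_H = 1] = p^{12} = (6/13)^{12} = 2176782336/23298085122481.
By linearity of expectation: E[X] = Σ_H E[X_H] = 1792160394037 · p^{12} = 1792160394037 · 2176782336/23298085122481 = 2176782336/13.
Numerically: E[X] ≈ 1.6744e+08.

E[X] = 1792160394037 · (6/13)^{12} = 2176782336/13 ≈ 1.6744e+08.


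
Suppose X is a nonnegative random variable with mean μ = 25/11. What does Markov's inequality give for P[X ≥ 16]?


μ = E[X] = 25/11, a = 16.
Markov: P[X ≥ 16] ≤ μ/a = (25/11)/16 = 25/176.
Numerically: ≈ 0.142.
(Since a = 16 > μ = 2.273, the bound 25/176 is < 1 and informative.)

P[X ≥ 16] ≤ 25/176 ≈ 0.142.


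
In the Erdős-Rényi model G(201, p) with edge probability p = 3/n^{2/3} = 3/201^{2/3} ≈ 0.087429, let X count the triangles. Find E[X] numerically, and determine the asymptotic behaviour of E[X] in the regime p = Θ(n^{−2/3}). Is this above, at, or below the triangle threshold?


Number of potential triangles: C(201, 3) = 1333300.
Each occurs with probability p³ ≈ (0.087429)³ ≈ 6.6830029e-04.
By linearity: E[X] = C(201, 3)·p³ ≈ 1333300 · 6.6830029e-04 ≈ 891.04478.
Since α = 2/3 < 1, p = c/n^{2/3} ≫ 1/n is above the triangle threshold p ~ 1/n. Asymptotically E[X] ~ (c³/6)·n^{3(1−α)} = (3³/6)·n^{1} → ∞; triangles are abundant w.h.p.

E[X] ≈ 891.04478; in regime p = Θ(1/n^{2/3}) E[X] diverges (above the triangle threshold p ~ 1/n).


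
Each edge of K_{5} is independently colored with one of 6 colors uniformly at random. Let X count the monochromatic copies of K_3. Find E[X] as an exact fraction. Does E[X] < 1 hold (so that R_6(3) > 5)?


E[X] = C(5, 3) · 6^{1 − 3} = 10 · 6^{−2} = 10/36.
As a reduced fraction: E[X] = 5/18 ≈ 0.277778.
Is E[X] < 1? YES.
Since E[X] < 1, there exists a 6-coloring of K_{5} with no monochromatic K_3; hence R_6(3) > 5.

E[X] = 5/18 ≈ 0.277778; E[X] < 1, so R_6(3) > 5.


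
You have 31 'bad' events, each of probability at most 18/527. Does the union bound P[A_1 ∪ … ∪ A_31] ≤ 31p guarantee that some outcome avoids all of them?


Union bound: P[∪_{i=1}^{31} A_i] ≤ Σ_i P[A_i] ≤ 31·p = 31·(18/527) = 18/17.
Numerically: 18/17 ≈ 1.059.
Is 18/17 < 1? NO.
Since the bound 18/17 is ≥ 1, the union bound is uninformative here; it does NOT by itself certify existence.

31·p = 18/17 ≈ 1.059; existence NOT certified by the union bound.


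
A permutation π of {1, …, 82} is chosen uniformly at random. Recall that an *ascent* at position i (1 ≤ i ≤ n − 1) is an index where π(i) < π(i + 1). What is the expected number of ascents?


Write X = Σ X_I over i = 1, …, 81, with X_I the indicator of one ascent.
There are 81 indicators.
For each fixed i, the pair (π(i), π(i+1)) is a uniformly random ordered pair of distinct values from {1, …, 82}; by symmetry P[π(i) < π(i+1)] = 1/2.
By linearity: E[X] = 81 · (1/2) = (82 − 1) · (1/2) = 81/2 ≈ 40.50000.

E[X] = 81/2 = 40.50000.


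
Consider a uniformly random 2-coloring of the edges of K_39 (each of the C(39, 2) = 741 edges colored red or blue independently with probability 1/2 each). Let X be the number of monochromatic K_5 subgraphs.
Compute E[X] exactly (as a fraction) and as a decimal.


Let X = Σ_S X_S over the C(39, 5) = 575757 subsets S of size 5, where X_S = 1 if the K_5 on S is monochromatic.
For a fixed S, the K_5 on S has C(5, 2) = 10 edges. P[all 10 edges red] = (1/2)^10, and likewise for blue, so P[monochromatic] = 2·(1/2)^10 = 2^{1 − 10} = 1/512.
By linearity of expectation: E[X] = C(39, 5) · 2^{1 − 10} = 575757 · 1/512 = 575757/512.
Numerically: E[X] ≈ 1124.525391.

E[X] = C(39,5)·2^(1−C(5,2)) = 575757/512 ≈ 1124.525391.


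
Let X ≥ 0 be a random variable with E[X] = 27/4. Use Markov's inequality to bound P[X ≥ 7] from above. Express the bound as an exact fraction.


μ = E[X] = 27/4, a = 7.
Markov: P[X ≥ 7] ≤ μ/a = (27/4)/7 = 27/28.
Numerically: ≈ 0.964.
(Since a = 7 > μ = 6.750, the bound 27/28 is < 1 and informative.)

P[X ≥ 7] ≤ 27/28 ≈ 0.964.


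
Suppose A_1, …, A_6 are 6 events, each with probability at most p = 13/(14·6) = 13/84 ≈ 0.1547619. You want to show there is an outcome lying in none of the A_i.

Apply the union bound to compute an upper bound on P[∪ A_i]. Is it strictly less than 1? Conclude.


Union bound: P[∪_{i=1}^{6} A_i] ≤ Σ_i P[A_i] ≤ 6·p = 6·(13/84) = 13/14.
Numerically: 13/14 ≈ 0.9285714.
Is 13/14 < 1? YES.
Since P[∪ A_i] ≤ 13/14 < 1, the complement has P[∩ A_i^c] ≥ 1 − 13/14 = 1/14 > 0, so some outcome avoids every A_i.

6·p = 13/14 ≈ 0.9285714; existence CERTIFIED by the union bound.


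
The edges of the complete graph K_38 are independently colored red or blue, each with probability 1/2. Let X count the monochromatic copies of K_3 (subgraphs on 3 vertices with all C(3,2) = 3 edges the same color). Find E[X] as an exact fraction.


Let X = Σ_S X_S over the C(38, 3) = 8436 subsets S of size 3, where X_S = 1 if the K_3 on S is monochromatic.
For a fixed S, the K_3 on S has C(3, 2) = 3 edges. P[all 3 edges red] = (1/2)^3, and likewise for blue, so P[monochromatic] = 2·(1/2)^3 = 2^{1 − 3} = 1/4.
Summing: E[X] = C(38, 3) · 2^{1 − 3} = 8436 · 1/4 = 2109.
Numerically: E[X] ≈ 2109.00000.

E[X] = C(38,3)·2^(1−C(3,2)) = 2109 ≈ 2109.00000.


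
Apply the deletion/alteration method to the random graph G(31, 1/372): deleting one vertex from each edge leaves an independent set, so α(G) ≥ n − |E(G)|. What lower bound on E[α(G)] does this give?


E[|E(G)|] = C(31, 2)·p = 465 · (1/372) = 5/4.
E[α(G)] ≥ n − E[|E(G)|] = 31 − 5/4 = 119/4.
Numerically: ≈ 29.75000.
(This is only a lower bound; the true E[α(G)] may be larger.)

E[α(G)] ≥ 119/4 ≈ 29.75000.


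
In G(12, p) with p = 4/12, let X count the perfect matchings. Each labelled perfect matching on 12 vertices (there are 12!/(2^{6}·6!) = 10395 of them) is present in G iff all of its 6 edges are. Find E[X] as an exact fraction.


K_12 has 12!/(2^{6}·6!) = 10395 labelled perfect matchings.
For each such perfect matching H, let X_H = 1 if all 6 edges of H are present in G. Then P[X_H = 1] = p^{6} = (1/3)^{6} = 1/729.
By linearity: E[X] = Σ_H E[X_H] = 10395 · p^{6} = 10395 · 1/729 = 385/27.
Numerically: E[X] ≈ 14.3.

E[X] = 10395 · (1/3)^{6} = 385/27 ≈ 14.3.


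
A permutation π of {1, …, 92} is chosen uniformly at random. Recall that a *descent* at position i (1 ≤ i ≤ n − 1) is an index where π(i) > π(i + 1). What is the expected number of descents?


Write X = Σ X_I over i = 1, …, 91, with X_I the indicator of one descent.
There are 91 indicators.
For each fixed i, the pair (π(i), π(i+1)) is a uniformly random ordered pair of distinct values from {1, …, 92}; by symmetry P[π(i) > π(i+1)] = 1/2.
By linearity: E[X] = 91 · (1/2) = (92 − 1) · (1/2) = 91/2 ≈ 45.50000.

E[X] = 91/2 = 45.50000.


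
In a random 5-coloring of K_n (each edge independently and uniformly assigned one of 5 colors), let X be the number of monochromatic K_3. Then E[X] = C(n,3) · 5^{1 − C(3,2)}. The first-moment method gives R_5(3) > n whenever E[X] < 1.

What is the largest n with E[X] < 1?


We need C(n, 3) · 5^{1 − 3} < 1, i.e. C(n, 3) < 5^{3 − 1} = 25.
Check values of n near the boundary:
  n = 3: C(3, 3) = 1; 1 < 25? YES
  n = 4: C(4, 3) = 4; 4 < 25? YES
  n = 5: C(5, 3) = 10; 10 < 25? YES
  n = 6: C(6, 3) = 20; 20 < 25? YES
  n = 7: C(7, 3) = 35; 35 < 25? NO
The largest n with C(n, 3) < 25 is n = 6 (where E[X] = 4/5 ≈ 0.800). Hence R_5(3) > 6, i.e. R_5(3) ≥ 7.

Largest n = 6; hence R_5(3) > 6.


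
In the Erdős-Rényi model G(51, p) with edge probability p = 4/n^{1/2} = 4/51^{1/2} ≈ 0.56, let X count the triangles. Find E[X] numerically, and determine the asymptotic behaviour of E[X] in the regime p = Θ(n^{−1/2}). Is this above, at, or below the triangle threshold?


Number of potential triangles: C(51, 3) = 20825.
Each occurs with probability p³ ≈ (0.56)³ ≈ 1.75721e-01.
By linearity: E[X] = C(51, 3)·p³ ≈ 20825 · 1.75721e-01 ≈ 3659.399.
Since α = 1/2 < 1, p = c/n^{1/2} ≫ 1/n is above the triangle threshold p ~ 1/n. Asymptotically E[X] ~ (c³/6)·n^{3(1−α)} = (4³/6)·n^{1.5} → ∞; triangles are abundant w.h.p.

E[X] ≈ 3659.399; in regime p = Θ(1/n^{1/2}) E[X] diverges (above the triangle threshold p ~ 1/n).


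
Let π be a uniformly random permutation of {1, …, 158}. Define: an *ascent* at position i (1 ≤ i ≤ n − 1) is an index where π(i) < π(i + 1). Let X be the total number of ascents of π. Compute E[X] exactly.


Write X = Σ X_I over i = 1, …, 157, with X_I the indicator of one ascent.
There are 157 indicators.
For each fixed i, the pair (π(i), π(i+1)) is a uniformly random ordered pair of distinct values from {1, …, 158}; by symmetry P[π(i) < π(i+1)] = 1/2.
By linearity: E[X] = 157 · (1/2) = (158 − 1) · (1/2) = 157/2 ≈ 78.5000.

E[X] = 157/2 = 78.5000.


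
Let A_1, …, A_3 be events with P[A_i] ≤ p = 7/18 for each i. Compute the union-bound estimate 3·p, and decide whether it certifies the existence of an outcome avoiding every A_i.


Union bound: P[∪_{i=1}^{3} A_i] ≤ Σ_i P[A_i] ≤ 3·p = 3·(7/18) = 7/6.
Numerically: 7/6 ≈ 1.1666667.
Is 7/6 < 1? NO.
Since the bound 7/6 is ≥ 1, the union bound is uninformative here; it does NOT by itself certify existence.

3·p = 7/6 ≈ 1.1666667; existence NOT certified by the union bound.


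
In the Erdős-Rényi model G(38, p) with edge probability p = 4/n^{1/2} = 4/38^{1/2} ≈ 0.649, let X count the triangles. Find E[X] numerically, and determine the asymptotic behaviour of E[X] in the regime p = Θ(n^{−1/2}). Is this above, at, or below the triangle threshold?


Number of potential triangles: C(38, 3) = 8436.
Each occurs with probability p³ ≈ (0.649)³ ≈ 2.73215e-01.
By linearity: E[X] = C(38, 3)·p³ ≈ 8436 · 2.73215e-01 ≈ 2304.842.
Since α = 1/2 < 1, p = c/n^{1/2} ≫ 1/n is above the triangle threshold p ~ 1/n. Asymptotically E[X] ~ (c³/6)·n^{3(1−α)} = (4³/6)·n^{1.5} → ∞; triangles are abundant w.h.p.

E[X] ≈ 2304.842; in regime p = Θ(1/n^{1/2}) E[X] diverges (above the triangle threshold p ~ 1/n).


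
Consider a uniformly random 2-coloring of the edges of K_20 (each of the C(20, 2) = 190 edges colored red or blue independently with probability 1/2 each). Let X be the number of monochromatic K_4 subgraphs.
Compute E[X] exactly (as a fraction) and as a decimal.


Let X = Σ_S X_S over the C(20, 4) = 4845 subsets S of size 4, where X_S = 1 if the K_4 on S is monochromatic.
For a fixed S, the K_4 on S has C(4, 2) = 6 edges. P[all 6 edges red] = (1/2)^6, and likewise for blue, so P[monochromatic] = 2·(1/2)^6 = 2^{1 − 6} = 1/32.
By linearity: E[X] = C(20, 4) · 2^{1 − 6} = 4845 · 1/32 = 4845/32.
Numerically: E[X] ≈ 151.4062.

E[X] = C(20,4)·2^(1−C(4,2)) = 4845/32 ≈ 151.4062.


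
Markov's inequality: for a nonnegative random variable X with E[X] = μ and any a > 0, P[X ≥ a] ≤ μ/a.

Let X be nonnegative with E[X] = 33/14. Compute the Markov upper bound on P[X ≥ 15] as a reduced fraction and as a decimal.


μ = E[X] = 33/14, a = 15.
Markov: P[X ≥ 15] ≤ μ/a = (33/14)/15 = 11/70.
Numerically: ≈ 0.15714.
(Since a = 15 > μ = 2.35714, the bound 11/70 is < 1 and informative.)

P[X ≥ 15] ≤ 11/70 ≈ 0.15714.


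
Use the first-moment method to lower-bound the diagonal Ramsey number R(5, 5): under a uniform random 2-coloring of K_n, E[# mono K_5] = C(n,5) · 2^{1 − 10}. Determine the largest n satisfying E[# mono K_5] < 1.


We need C(n, 5) · 2^{1 − 10} < 1, i.e. C(n, 5) < 2^{10 − 1} = 512.
Check values of n near the boundary:
  n = 10: C(10, 5) = 252; 252 < 512? YES
  n = 11: C(11, 5) = 462; 462 < 512? YES
  n = 12: C(12, 5) = 792; 792 < 512? NO
The largest n with C(n, 5) < 512 is n = 11 (where E[X] = 231/256 ≈ 0.902). Hence R(5, 5) > 11, i.e. R(5, 5) ≥ 12.

Largest n = 11; hence R(5, 5) > 11.


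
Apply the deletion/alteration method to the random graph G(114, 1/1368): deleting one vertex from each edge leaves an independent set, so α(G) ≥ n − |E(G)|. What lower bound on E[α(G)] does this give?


E[|E(G)|] = C(114, 2)·p = 6441 · (1/1368) = 113/24.
E[α(G)] ≥ n − E[|E(G)|] = 114 − 113/24 = 2623/24.
Numerically: ≈ 109.292.
(This is only a lower bound; the true E[α(G)] may be larger.)

E[α(G)] ≥ 2623/24 ≈ 109.292.


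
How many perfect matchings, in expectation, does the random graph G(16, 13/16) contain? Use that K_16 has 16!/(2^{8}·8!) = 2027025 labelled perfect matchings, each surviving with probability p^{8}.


K_16 has 16!/(2^{8}·8!) = 2027025 labelled perfect matchings.
For each such perfect matching H, let X_H = 1 if all 8 edges of H are present in G. Then P[X_H = 1] = p^{8} = (13/16)^{8} = 815730721/4294967296.
By linearity: E[X] = Σ_H E[X_H] = 2027025 · p^{8} = 2027025 · 815730721/4294967296 = 1653506564735025/4294967296.
Numerically: E[X] ≈ 3.85e+05.

E[X] = 2027025 · (13/16)^{8} = 1653506564735025/4294967296 ≈ 3.85e+05.


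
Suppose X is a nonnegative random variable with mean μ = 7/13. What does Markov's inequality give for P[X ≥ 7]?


μ = E[X] = 7/13, a = 7.
Markov: P[X ≥ 7] ≤ μ/a = (7/13)/7 = 1/13.
Numerically: ≈ 0.07692.
(Since a = 7 > μ = 0.53846, the bound 1/13 is < 1 and informative.)

P[X ≥ 7] ≤ 1/13 ≈ 0.07692.


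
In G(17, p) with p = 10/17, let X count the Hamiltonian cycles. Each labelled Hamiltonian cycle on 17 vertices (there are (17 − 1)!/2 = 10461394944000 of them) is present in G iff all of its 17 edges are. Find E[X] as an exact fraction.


K_17 has (17 − 1)!/2 = 10461394944000 labelled Hamiltonian cycles.
For each such Hamiltonian cycle H, let X_H = 1 if all 17 edges of H are present in G. Then P[X_H = 1] = p^{17} = (10/17)^{17} = 100000000000000000/827240261886336764177.
By linearity of expectation: E[X] = Σ_H E[X_H] = 10461394944000 · p^{17} = 10461394944000 · 100000000000000000/827240261886336764177 = 1046139494400000000000000000000/827240261886336764177.
Numerically: E[X] ≈ 1.2646e+09.

E[X] = 10461394944000 · (10/17)^{17} = 1046139494400000000000000000000/827240261886336764177 ≈ 1.2646e+09.


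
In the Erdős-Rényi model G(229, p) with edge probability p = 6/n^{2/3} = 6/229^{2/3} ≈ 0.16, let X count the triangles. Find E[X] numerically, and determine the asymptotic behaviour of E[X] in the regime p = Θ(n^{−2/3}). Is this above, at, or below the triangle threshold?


Number of potential triangles: C(229, 3) = 1975354.
Each occurs with probability p³ ≈ (0.16)³ ≈ 4.11891e-03.
By linearity: E[X] = C(229, 3)·p³ ≈ 1975354 · 4.11891e-03 ≈ 8136.314.
Since α = 2/3 < 1, p = c/n^{2/3} ≫ 1/n is above the triangle threshold p ~ 1/n. Asymptotically E[X] ~ (c³/6)·n^{3(1−α)} = (6³/6)·n^{1} → ∞; triangles are abundant w.h.p.

E[X] ≈ 8136.314; in regime p = Θ(1/n^{2/3}) E[X] diverges (above the triangle threshold p ~ 1/n).


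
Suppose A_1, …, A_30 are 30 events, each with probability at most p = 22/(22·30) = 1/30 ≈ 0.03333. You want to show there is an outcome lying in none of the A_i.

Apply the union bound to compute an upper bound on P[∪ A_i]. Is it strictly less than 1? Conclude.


Union bound: P[∪_{i=1}^{30} A_i] ≤ Σ_i P[A_i] ≤ 30·p = 30·(1/30) = 1.
Numerically: 1 ≈ 1.00000.
Is 1 < 1? NO.
Since the bound 1 is ≥ 1, the union bound is uninformative here; it does NOT by itself certify existence.

30·p = 1 ≈ 1.00000; existence NOT certified by the union bound.


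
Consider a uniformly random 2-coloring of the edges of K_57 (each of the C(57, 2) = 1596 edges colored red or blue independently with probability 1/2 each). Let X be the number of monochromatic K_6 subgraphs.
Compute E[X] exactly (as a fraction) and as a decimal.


Let X = Σ_S X_S over the C(57, 6) = 36288252 subsets S of size 6, where X_S = 1 if the K_6 on S is monochromatic.
For a fixed S, the K_6 on S has C(6, 2) = 15 edges. P[all 15 edges red] = (1/2)^15, and likewise for blue, so P[monochromatic] = 2·(1/2)^15 = 2^{1 − 15} = 1/16384.
By linearity: E[X] = C(57, 6) · 2^{1 − 15} = 36288252 · 1/16384 = 9072063/4096.
Numerically: E[X] ≈ 2214.8591.

E[X] = C(57,6)·2^(1−C(6,2)) = 9072063/4096 ≈ 2214.8591.


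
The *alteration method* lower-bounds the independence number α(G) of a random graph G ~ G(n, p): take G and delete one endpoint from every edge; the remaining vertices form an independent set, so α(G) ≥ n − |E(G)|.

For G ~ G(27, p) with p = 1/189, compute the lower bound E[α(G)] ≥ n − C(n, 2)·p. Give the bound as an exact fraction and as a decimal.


E[|E(G)|] = C(27, 2)·p = 351 · (1/189) = 13/7.
E[α(G)] ≥ n − E[|E(G)|] = 27 − 13/7 = 176/7.
Numerically: ≈ 25.143.
(This is only a lower bound; the true E[α(G)] may be larger.)

E[α(G)] ≥ 176/7 ≈ 25.143.


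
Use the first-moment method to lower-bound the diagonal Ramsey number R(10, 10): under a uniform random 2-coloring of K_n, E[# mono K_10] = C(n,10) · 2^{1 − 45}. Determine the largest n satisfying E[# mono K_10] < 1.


We need C(n, 10) · 2^{1 − 45} < 1, i.e. C(n, 10) < 2^{45 − 1} = 17592186044416.
Check values of n near the boundary:
  n = 99: C(99, 10) = 15579278510796; 15579278510796 < 17592186044416? YES
  n = 100: C(100, 10) = 17310309456440; 17310309456440 < 17592186044416? YES
  n = 101: C(101, 10) = 19212541264840; 19212541264840 < 17592186044416? NO
The largest n with C(n, 10) < 17592186044416 is n = 100 (where E[X] = 2163788682055/2199023255552 ≈ 0.9840). Hence R(10, 10) > 100, i.e. R(10, 10) ≥ 101.

Largest n = 100; hence R(10, 10) > 100.


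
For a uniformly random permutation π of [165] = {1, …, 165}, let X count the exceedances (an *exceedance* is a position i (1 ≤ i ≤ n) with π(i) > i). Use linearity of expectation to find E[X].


Write X = Σ_{i=1}^{165} X_i, where X_i = 1_{π(i) > i}.
For each fixed i, π(i) is uniform over {1, …, 165} (marginal of a uniform permutation), so P[π(i) > i] = (n − i)/n. Summing: Σ_{i=1}^{165} (n − i)/n = (0 + 1 + … + 164)/165 = 165(165 − 1)/(2·165) = (165 − 1)/2.
Hence E[X] = Σ_{i=1}^{165} (165 − i)/165 = 82 ≈ 82.0000.

E[X] = 82 = 82.0000.


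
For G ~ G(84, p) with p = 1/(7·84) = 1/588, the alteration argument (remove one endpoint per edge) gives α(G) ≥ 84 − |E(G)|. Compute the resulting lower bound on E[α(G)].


E[|E(G)|] = C(84, 2)·p = 3486 · (1/588) = 83/14.
E[α(G)] ≥ n − E[|E(G)|] = 84 − 83/14 = 1093/14.
Numerically: ≈ 78.0714.
(This is only a lower bound; the true E[α(G)] may be larger.)

E[α(G)] ≥ 1093/14 ≈ 78.0714.


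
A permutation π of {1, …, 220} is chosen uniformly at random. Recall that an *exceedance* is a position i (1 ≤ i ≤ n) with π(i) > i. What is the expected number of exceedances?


Write X = Σ_{i=1}^{220} X_i, where X_i = 1_{π(i) > i}.
For each fixed i, π(i) is uniform over {1, …, 220} (marginal of a uniform permutation), so P[π(i) > i] = (n − i)/n. Summing: Σ_{i=1}^{220} (n − i)/n = (0 + 1 + … + 219)/220 = 220(220 − 1)/(2·220) = (220 − 1)/2.
Hence E[X] = Σ_{i=1}^{220} (220 − i)/220 = 219/2 ≈ 109.50000.

E[X] = 219/2 = 109.50000.


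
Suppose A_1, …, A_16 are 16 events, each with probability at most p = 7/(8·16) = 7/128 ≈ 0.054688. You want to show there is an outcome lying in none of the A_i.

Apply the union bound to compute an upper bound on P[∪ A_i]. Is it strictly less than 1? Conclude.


Union bound: P[∪_{i=1}^{16} A_i] ≤ Σ_i P[A_i] ≤ 16·p = 16·(7/128) = 7/8.
Numerically: 7/8 ≈ 0.875000.
Is 7/8 < 1? YES.
Since P[∪ A_i] ≤ 7/8 < 1, the complement has P[∩ A_i^c] ≥ 1 − 7/8 = 1/8 > 0, so some outcome avoids every A_i.

16·p = 7/8 ≈ 0.875000; existence CERTIFIED by the union bound.


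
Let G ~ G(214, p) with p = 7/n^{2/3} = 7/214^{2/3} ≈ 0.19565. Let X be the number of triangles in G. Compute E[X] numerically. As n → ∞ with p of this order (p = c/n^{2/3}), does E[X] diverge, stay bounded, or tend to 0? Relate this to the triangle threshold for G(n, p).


Number of potential triangles: C(214, 3) = 1610564.
Each occurs with probability p³ ≈ (0.19565)³ ≈ 7.4897371e-03.
By linearity: E[X] = C(214, 3)·p³ ≈ 1610564 · 7.4897371e-03 ≈ 12062.70093.
Since α = 2/3 < 1, p = c/n^{2/3} ≫ 1/n is above the triangle threshold p ~ 1/n. Asymptotically E[X] ~ (c³/6)·n^{3(1−α)} = (7³/6)·n^{1} → ∞; triangles are abundant w.h.p.

E[X] ≈ 12062.70093; in regime p = Θ(1/n^{2/3}) E[X] diverges (above the triangle threshold p ~ 1/n).


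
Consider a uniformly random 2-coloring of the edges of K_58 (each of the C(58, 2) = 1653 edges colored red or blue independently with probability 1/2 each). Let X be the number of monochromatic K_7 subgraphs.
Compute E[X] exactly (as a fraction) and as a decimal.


Let X = Σ_S X_S over the C(58, 7) = 300674088 subsets S of size 7, where X_S = 1 if the K_7 on S is monochromatic.
For a fixed S, the K_7 on S has C(7, 2) = 21 edges. P[all 21 edges red] = (1/2)^21, and likewise for blue, so P[monochromatic] = 2·(1/2)^21 = 2^{1 − 21} = 1/1048576.
Summing: E[X] = C(58, 7) · 2^{1 − 21} = 300674088 · 1/1048576 = 37584261/131072.
Numerically: E[X] ≈ 286.74516.

E[X] = C(58,7)·2^(1−C(7,2)) = 37584261/131072 ≈ 286.74516.


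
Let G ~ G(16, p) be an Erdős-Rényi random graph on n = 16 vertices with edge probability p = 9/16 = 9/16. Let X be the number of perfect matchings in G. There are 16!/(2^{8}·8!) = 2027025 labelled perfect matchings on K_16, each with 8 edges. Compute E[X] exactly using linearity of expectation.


K_16 has 16!/(2^{8}·8!) = 2027025 labelled perfect matchings.
For each such perfect matching H, let X_H = 1 if all 8 edges of H are present in G. Then P[X_H = 1] = p^{8} = (9/16)^{8} = 43046721/4294967296.
Summing the indicators: E[X] = Σ_H E[X_H] = 2027025 · p^{8} = 2027025 · 43046721/4294967296 = 87256779635025/4294967296.
Numerically: E[X] ≈ 20316.

E[X] = 2027025 · (9/16)^{8} = 87256779635025/4294967296 ≈ 20316.


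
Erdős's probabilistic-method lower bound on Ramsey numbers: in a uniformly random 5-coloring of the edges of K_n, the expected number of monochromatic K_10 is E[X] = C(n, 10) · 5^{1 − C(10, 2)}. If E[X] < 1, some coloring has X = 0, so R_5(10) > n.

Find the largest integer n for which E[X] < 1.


We need C(n, 10) · 5^{1 − 45} < 1, i.e. C(n, 10) < 5^{45 − 1} = 5684341886080801486968994140625.
Check values of n near the boundary:
  n = 5389: C(5389, 10) = 5645340767466558997768874792926; 5645340767466558997768874792926 < 5684341886080801486968994140625? YES
  n = 5390: C(5390, 10) = 5655833965919099070255434039753; 5655833965919099070255434039753 < 5684341886080801486968994140625? YES
  n = 5391: C(5391, 10) = 5666344714787188828795213697883; 5666344714787188828795213697883 < 5684341886080801486968994140625? YES
  n = 5392: C(5392, 10) = 5676873040158402483252283957448; 5676873040158402483252283957448 < 5684341886080801486968994140625? YES
  n = 5393: C(5393, 10) = 5687418968154238267170642278008; 5687418968154238267170642278008 < 5684341886080801486968994140625? NO
  n = 5394: C(5394, 10) = 5697982524930156243149785372878; 5697982524930156243149785372878 < 5684341886080801486968994140625? NO
The largest n with C(n, 10) < 5684341886080801486968994140625 is n = 5392 (where E[X] = 5676873040158402483252283957448/5684341886080801486968994140625 ≈ 0.9986861). Hence R_5(10) > 5392, i.e. R_5(10) ≥ 5393.

Largest n = 5392; hence R_5(10) > 5392.
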